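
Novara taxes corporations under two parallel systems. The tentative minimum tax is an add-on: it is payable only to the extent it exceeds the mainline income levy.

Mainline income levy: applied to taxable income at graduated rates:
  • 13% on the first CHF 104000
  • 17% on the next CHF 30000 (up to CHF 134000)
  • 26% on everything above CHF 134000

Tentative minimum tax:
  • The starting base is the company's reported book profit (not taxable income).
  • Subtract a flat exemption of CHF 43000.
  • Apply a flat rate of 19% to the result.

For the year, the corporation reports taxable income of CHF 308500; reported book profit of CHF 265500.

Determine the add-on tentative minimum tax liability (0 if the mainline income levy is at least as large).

Tentative minimum tax:
  Base (reported book profit): CHF 265500
  Less exemption CHF 43000 → base CHF 222500
  CHF 222500 × 19% = CHF 42275

Mainline income levy:
  CHF 104000 × 13% = CHF 13520
  CHF 30000 × 17% = CHF 5100
  CHF 174500 × 26% = CHF 45370
  → CHF 63990

CHF 42275 ≤ CHF 63990, so no add-on is due.

CHF 0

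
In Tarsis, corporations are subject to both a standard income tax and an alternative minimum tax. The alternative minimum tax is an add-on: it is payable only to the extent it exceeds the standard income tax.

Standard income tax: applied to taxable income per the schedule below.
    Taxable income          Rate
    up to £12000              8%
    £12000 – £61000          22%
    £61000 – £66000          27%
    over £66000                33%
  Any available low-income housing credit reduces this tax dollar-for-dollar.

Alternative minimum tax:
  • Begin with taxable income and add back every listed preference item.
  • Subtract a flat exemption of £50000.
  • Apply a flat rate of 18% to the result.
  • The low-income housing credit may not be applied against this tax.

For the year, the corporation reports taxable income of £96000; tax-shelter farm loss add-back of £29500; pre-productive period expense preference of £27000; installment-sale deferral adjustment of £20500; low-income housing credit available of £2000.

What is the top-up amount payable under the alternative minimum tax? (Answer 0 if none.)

Alternative minimum tax:
  Adjusted income: £96000 + £29500 + £27000 + £20500 = £173000
  Less exemption £50000 → base £123000
  £123000 × 18% = £22140

Standard income tax:
  £12000 × 8% = £960
  £49000 × 22% = £10780
  £5000 × 27% = £1350
  £30000 × 33% = £9900
  → £22990
  Less low-income housing credit £2000 → £20990

Excess of alternative minimum tax over standard income tax: £22140 − £20990 = £1150.

£1150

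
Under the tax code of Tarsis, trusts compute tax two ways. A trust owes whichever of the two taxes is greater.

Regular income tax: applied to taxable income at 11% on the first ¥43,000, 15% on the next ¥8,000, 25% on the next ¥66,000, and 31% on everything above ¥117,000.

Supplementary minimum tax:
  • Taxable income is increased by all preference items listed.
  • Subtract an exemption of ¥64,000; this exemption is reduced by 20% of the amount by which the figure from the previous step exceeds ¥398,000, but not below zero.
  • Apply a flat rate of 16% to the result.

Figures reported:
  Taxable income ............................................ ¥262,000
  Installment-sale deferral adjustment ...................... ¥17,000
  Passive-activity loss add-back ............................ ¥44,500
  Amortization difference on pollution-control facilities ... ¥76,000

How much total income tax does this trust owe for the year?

¥67,380

Supplementary minimum tax:
  Adjusted income: ¥262,000 + ¥17,000 + ¥44,500 + ¥76,000 = ¥399,500
  Exemption: ¥64,000 − 20% × (¥399,500 − ¥398,000) = ¥64,000 − ¥300 = ¥63,700
  Base: ¥399,500 − ¥63,700 = ¥335,800
  ¥335,800 × 16% = ¥53,728

Regular income tax:
  ¥43,000 × 11% = ¥4,730
  ¥8,000 × 15% = ¥1,200
  ¥66,000 × 25% = ¥16,500
  ¥145,000 × 31% = ¥44,950
  → ¥67,380

¥67,380 > ¥53,728, so the regular income tax governs.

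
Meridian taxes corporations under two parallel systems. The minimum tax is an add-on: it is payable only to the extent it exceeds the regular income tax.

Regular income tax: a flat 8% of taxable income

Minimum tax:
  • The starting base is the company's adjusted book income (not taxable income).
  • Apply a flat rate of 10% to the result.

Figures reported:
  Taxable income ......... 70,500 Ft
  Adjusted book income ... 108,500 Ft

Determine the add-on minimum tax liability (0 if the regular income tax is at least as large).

Regular income tax:
  70,500 Ft × 8% = 5,640 Ft

Minimum tax:
  Base (adjusted book income): 108,500 Ft
  108,500 Ft × 10% = 10,850 Ft

Excess of minimum tax over regular income tax: 10,850 Ft − 5,640 Ft = 5,210 Ft.

5,210 Ft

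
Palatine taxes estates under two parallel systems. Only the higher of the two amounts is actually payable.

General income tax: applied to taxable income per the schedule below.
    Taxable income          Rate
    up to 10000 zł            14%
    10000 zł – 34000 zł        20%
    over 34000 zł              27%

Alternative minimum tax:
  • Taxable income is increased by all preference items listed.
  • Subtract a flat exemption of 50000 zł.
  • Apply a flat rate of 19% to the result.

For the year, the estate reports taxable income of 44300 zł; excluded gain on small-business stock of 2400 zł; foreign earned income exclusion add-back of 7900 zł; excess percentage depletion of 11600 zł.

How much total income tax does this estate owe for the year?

General income tax:
  10000 zł × 14% = 1400 zł
  24000 zł × 20% = 4800 zł
  10300 zł × 27% = 2781 zł
  → 8981 zł

Alternative minimum tax:
  Adjusted income: 44300 zł + 2400 zł + 7900 zł + 11600 zł = 66200 zł
  Less exemption 50000 zł → base 16200 zł
  16200 zł × 19% = 3078 zł

8981 zł > 3078 zł, so the general income tax governs.

8981 zł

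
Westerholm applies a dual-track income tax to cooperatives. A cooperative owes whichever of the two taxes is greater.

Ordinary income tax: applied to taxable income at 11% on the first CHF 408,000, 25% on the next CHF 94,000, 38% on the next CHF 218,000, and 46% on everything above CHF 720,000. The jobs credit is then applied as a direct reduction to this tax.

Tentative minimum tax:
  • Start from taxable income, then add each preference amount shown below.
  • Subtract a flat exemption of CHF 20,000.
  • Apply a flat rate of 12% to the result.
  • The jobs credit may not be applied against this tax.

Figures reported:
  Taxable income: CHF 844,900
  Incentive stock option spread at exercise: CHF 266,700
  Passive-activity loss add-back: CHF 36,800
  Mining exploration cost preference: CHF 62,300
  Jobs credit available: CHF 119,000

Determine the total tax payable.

CHF 142,884

Ordinary income tax:
  CHF 408,000 × 11% = CHF 44,880
  CHF 94,000 × 25% = CHF 23,500
  CHF 218,000 × 38% = CHF 82,840
  CHF 124,900 × 46% = CHF 57,454
  → CHF 208,674
  Less jobs credit CHF 119,000 → CHF 89,674

Tentative minimum tax:
  Adjusted income: CHF 844,900 + CHF 266,700 + CHF 36,800 + CHF 62,300 = CHF 1,210,700
  Less exemption CHF 20,000 → base CHF 1,190,700
  CHF 1,190,700 × 12% = CHF 142,884

CHF 142,884 > CHF 89,674, so the tentative minimum tax is the binding amount.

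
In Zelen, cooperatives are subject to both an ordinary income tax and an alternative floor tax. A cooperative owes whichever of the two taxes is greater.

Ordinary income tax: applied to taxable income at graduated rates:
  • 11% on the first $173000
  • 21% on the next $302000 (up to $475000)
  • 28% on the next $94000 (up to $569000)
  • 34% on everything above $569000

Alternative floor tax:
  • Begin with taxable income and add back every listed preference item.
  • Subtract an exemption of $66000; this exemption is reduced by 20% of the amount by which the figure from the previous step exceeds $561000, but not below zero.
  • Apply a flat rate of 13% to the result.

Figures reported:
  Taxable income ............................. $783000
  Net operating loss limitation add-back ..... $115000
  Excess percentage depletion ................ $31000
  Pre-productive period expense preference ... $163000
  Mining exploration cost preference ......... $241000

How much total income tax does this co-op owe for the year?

Ordinary income tax:
  $173000 × 11% = $19030
  $302000 × 21% = $63420
  $94000 × 28% = $26320
  $214000 × 34% = $72760
  → $181530

Alternative floor tax:
  Adjusted income: $783000 + $115000 + $31000 + $163000 + $241000 = $1333000
  Exemption: 20% × ($1333000 − $561000) = $154400 ≥ $66000, so the exemption is fully phased out
  Base: $1333000 − $0 = $1333000
  $1333000 × 13% = $173290

$181530 > $173290, so the ordinary income tax governs.

$181530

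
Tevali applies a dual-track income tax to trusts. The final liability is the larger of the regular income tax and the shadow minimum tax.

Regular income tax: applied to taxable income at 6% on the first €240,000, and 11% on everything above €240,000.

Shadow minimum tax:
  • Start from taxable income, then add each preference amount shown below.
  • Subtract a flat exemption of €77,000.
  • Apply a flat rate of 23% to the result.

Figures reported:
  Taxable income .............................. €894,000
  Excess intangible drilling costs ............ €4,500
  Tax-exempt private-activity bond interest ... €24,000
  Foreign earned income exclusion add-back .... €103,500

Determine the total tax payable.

Regular income tax:
  €240,000 × 6% = €14,400
  €654,000 × 11% = €71,940
  → €86,340

Shadow minimum tax:
  Adjusted income: €894,000 + €4,500 + €24,000 + €103,500 = €1,026,000
  Less exemption €77,000 → base €949,000
  €949,000 × 23% = €218,270

€218,270 > €86,340, so the shadow minimum tax is the binding amount.

€218,270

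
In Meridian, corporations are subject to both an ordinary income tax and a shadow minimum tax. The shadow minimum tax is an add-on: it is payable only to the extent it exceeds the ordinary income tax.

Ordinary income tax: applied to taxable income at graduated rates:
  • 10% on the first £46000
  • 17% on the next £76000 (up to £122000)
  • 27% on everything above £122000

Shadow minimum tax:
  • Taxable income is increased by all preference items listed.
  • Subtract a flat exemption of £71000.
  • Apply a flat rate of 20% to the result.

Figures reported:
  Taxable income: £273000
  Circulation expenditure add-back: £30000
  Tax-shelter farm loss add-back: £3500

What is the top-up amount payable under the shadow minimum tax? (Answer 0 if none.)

Shadow minimum tax:
  Adjusted income: £273000 + £30000 + £3500 = £306500
  Less exemption £71000 → base £235500
  £235500 × 20% = £47100

Ordinary income tax:
  £46000 × 10% = £4600
  £76000 × 17% = £12920
  £151000 × 27% = £40770
  → £58290

£47100 ≤ £58290, so no add-on is due.

£0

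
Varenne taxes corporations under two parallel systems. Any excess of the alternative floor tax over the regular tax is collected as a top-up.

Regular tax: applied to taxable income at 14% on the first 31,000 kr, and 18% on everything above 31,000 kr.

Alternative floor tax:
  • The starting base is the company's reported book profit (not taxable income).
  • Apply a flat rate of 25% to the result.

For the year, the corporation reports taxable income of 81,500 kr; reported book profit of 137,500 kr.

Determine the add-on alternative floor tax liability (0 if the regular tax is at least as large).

Regular tax:
  31,000 kr × 14% = 4,340 kr
  50,500 kr × 18% = 9,090 kr
  → 13,430 kr

Alternative floor tax:
  Base (reported book profit): 137,500 kr
  137,500 kr × 25% = 34,375 kr

Excess of alternative floor tax over regular tax: 34,375 kr − 13,430 kr = 20,945 kr.

20,945 kr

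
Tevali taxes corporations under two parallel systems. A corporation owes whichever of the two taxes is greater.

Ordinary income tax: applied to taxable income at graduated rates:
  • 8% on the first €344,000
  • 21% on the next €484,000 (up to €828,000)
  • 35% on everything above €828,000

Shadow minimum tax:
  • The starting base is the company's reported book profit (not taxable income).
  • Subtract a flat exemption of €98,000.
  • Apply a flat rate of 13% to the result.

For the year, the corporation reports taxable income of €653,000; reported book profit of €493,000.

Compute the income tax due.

€92,410

Shadow minimum tax:
  Base (reported book profit): €493,000
  Less exemption €98,000 → base €395,000
  €395,000 × 13% = €51,350

Ordinary income tax:
  €344,000 × 8% = €27,520
  €309,000 × 21% = €64,890
  → €92,410

€92,410 > €51,350, so the ordinary income tax governs.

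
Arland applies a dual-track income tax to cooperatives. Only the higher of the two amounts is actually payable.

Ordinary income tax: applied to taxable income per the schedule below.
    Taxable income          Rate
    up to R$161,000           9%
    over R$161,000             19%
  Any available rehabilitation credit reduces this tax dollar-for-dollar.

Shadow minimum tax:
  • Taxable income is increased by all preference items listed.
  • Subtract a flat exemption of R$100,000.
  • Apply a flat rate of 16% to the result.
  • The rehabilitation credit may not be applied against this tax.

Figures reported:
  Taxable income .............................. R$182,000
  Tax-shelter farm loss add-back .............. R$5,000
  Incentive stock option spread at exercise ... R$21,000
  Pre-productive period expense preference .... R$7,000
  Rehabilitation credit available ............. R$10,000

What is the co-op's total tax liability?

R$18,400

Shadow minimum tax:
  Adjusted income: R$182,000 + R$5,000 + R$21,000 + R$7,000 = R$215,000
  Less exemption R$100,000 → base R$115,000
  R$115,000 × 16% = R$18,400

Ordinary income tax:
  R$161,000 × 9% = R$14,490
  R$21,000 × 19% = R$3,990
  → R$18,480
  Less rehabilitation credit R$10,000 → R$8,480

R$18,400 > R$8,480, so the shadow minimum tax is the binding amount.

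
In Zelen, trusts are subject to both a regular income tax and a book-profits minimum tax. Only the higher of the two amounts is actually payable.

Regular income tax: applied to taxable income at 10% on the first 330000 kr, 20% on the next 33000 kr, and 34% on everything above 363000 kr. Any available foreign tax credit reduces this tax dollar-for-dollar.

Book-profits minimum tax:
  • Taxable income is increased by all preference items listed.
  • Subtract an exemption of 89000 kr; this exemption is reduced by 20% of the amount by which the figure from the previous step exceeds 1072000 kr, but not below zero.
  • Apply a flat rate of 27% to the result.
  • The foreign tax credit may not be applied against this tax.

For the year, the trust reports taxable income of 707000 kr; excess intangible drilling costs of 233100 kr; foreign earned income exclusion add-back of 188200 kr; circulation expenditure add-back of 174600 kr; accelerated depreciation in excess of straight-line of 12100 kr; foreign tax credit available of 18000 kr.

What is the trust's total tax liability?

344142 kr

Book-profits minimum tax:
  Adjusted income: 707000 kr + 233100 kr + 188200 kr + 174600 kr + 12100 kr = 1315000 kr
  Exemption: 89000 kr − 20% × (1315000 kr − 1072000 kr) = 89000 kr − 48600 kr = 40400 kr
  Base: 1315000 kr − 40400 kr = 1274600 kr
  1274600 kr × 27% = 344142 kr

Regular income tax:
  330000 kr × 10% = 33000 kr
  33000 kr × 20% = 6600 kr
  344000 kr × 34% = 116960 kr
  → 156560 kr
  Less foreign tax credit 18000 kr → 138560 kr

344142 kr > 138560 kr, so the book-profits minimum tax is the binding amount.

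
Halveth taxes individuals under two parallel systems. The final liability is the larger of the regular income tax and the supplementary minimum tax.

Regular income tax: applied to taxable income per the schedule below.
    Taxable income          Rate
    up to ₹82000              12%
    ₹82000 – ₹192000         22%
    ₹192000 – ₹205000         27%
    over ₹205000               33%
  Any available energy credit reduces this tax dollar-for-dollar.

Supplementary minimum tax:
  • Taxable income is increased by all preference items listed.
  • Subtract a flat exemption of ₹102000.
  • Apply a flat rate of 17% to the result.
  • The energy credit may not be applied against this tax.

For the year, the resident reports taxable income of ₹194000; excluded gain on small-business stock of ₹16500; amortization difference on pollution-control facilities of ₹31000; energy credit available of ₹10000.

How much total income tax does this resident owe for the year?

Regular income tax:
  ₹82000 × 12% = ₹9840
  ₹110000 × 22% = ₹24200
  ₹2000 × 27% = ₹540
  → ₹34580
  Less energy credit ₹10000 → ₹24580

Supplementary minimum tax:
  Adjusted income: ₹194000 + ₹16500 + ₹31000 = ₹241500
  Less exemption ₹102000 → base ₹139500
  ₹139500 × 17% = ₹23715

₹24580 > ₹23715, so the regular income tax governs.

₹24580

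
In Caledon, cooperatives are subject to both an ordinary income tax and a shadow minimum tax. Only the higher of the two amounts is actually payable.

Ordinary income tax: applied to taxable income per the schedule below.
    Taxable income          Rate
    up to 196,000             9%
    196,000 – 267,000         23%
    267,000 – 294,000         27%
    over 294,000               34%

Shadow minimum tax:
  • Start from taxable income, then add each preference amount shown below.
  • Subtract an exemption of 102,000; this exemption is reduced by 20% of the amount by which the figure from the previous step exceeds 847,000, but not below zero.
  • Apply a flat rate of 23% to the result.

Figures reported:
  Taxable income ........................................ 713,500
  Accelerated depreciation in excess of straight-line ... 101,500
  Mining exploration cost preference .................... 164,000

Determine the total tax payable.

Shadow minimum tax:
  Adjusted income: 713,500 + 101,500 + 164,000 = 979,000
  Exemption: 102,000 − 20% × (979,000 − 847,000) = 102,000 − 26,400 = 75,600
  Base: 979,000 − 75,600 = 903,400
  903,400 × 23% = 207,782

Ordinary income tax:
  196,000 × 9% = 17,640
  71,000 × 23% = 16,330
  27,000 × 27% = 7,290
  419,500 × 34% = 142,630
  → 183,890

207,782 > 183,890, so the shadow minimum tax is the binding amount.

207,782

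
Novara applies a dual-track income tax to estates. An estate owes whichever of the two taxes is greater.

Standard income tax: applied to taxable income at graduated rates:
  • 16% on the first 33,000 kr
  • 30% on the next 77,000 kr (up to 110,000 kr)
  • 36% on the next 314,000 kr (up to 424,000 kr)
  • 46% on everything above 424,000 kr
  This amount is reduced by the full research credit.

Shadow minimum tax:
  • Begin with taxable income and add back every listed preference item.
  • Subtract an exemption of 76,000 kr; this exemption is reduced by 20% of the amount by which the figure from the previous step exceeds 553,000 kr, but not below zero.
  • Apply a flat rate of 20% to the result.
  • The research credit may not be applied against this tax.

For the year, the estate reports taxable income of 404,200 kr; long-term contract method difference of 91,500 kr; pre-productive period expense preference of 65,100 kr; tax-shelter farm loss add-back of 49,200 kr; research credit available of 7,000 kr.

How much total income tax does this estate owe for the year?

127,292 kr

Shadow minimum tax:
  Adjusted income: 404,200 kr + 91,500 kr + 65,100 kr + 49,200 kr = 610,000 kr
  Exemption: 76,000 kr − 20% × (610,000 kr − 553,000 kr) = 76,000 kr − 11,400 kr = 64,600 kr
  Base: 610,000 kr − 64,600 kr = 545,400 kr
  545,400 kr × 20% = 109,080 kr

Standard income tax:
  33,000 kr × 16% = 5,280 kr
  77,000 kr × 30% = 23,100 kr
  294,200 kr × 36% = 105,912 kr
  → 134,292 kr
  Less research credit 7,000 kr → 127,292 kr

127,292 kr > 109,080 kr, so the standard income tax governs.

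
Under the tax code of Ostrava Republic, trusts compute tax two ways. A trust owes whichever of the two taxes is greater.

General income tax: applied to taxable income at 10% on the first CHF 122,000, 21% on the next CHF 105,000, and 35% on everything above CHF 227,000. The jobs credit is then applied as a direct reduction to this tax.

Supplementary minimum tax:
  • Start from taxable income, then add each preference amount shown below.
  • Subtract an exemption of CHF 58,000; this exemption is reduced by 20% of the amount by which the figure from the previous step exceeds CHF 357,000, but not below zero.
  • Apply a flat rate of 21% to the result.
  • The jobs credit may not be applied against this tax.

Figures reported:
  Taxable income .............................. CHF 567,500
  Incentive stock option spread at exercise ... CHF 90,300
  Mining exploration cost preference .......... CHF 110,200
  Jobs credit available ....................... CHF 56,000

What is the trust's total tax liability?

CHF 161,280

General income tax:
  CHF 122,000 × 10% = CHF 12,200
  CHF 105,000 × 21% = CHF 22,050
  CHF 340,500 × 35% = CHF 119,175
  → CHF 153,425
  Less jobs credit CHF 56,000 → CHF 97,425

Supplementary minimum tax:
  Adjusted income: CHF 567,500 + CHF 90,300 + CHF 110,200 = CHF 768,000
  Exemption: 20% × (CHF 768,000 − CHF 357,000) = CHF 82,200 ≥ CHF 58,000, so the exemption is fully phased out
  Base: CHF 768,000 − CHF 0 = CHF 768,000
  CHF 768,000 × 21% = CHF 161,280

CHF 161,280 > CHF 97,425, so the supplementary minimum tax is the binding amount.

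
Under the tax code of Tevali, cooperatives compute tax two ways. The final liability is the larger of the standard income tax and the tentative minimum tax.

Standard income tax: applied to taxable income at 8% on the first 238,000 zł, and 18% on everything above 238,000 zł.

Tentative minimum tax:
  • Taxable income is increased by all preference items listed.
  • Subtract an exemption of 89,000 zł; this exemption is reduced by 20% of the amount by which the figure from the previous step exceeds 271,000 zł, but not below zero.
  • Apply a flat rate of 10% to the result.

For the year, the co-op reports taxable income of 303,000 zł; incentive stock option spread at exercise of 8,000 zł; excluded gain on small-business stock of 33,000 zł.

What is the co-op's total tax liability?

30,740 zł

Tentative minimum tax:
  Adjusted income: 303,000 zł + 8,000 zł + 33,000 zł = 344,000 zł
  Exemption: 89,000 zł − 20% × (344,000 zł − 271,000 zł) = 89,000 zł − 14,600 zł = 74,400 zł
  Base: 344,000 zł − 74,400 zł = 269,600 zł
  269,600 zł × 10% = 26,960 zł

Standard income tax:
  238,000 zł × 8% = 19,040 zł
  65,000 zł × 18% = 11,700 zł
  → 30,740 zł

30,740 zł > 26,960 zł, so the standard income tax governs.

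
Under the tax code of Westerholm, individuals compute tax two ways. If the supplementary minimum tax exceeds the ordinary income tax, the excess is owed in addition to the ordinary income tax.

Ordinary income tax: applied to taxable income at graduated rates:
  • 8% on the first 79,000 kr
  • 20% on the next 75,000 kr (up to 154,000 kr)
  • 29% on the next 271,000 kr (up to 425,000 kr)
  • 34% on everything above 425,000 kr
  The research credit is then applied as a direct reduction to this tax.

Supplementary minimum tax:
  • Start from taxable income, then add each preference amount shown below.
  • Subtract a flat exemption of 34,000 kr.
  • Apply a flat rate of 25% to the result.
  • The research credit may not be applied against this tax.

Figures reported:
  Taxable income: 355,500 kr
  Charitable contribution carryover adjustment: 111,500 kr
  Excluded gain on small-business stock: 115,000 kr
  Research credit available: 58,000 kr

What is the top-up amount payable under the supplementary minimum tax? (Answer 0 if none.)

Supplementary minimum tax:
  Adjusted income: 355,500 kr + 111,500 kr + 115,000 kr = 582,000 kr
  Less exemption 34,000 kr → base 548,000 kr
  548,000 kr × 25% = 137,000 kr

Ordinary income tax:
  79,000 kr × 8% = 6,320 kr
  75,000 kr × 20% = 15,000 kr
  201,500 kr × 29% = 58,435 kr
  → 79,755 kr
  Less research credit 58,000 kr → 21,755 kr

Excess of supplementary minimum tax over ordinary income tax: 137,000 kr − 21,755 kr = 115,245 kr.

115,245 kr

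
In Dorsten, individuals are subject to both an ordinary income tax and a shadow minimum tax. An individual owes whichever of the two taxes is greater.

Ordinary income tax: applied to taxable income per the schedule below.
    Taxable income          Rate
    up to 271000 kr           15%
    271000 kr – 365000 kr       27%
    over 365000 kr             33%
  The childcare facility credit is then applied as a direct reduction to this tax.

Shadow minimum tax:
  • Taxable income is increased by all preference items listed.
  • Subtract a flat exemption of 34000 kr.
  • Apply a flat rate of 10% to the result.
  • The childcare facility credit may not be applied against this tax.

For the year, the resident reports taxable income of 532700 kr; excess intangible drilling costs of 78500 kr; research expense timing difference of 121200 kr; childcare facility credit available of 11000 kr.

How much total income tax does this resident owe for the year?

110371 kr

Shadow minimum tax:
  Adjusted income: 532700 kr + 78500 kr + 121200 kr = 732400 kr
  Less exemption 34000 kr → base 698400 kr
  698400 kr × 10% = 69840 kr

Ordinary income tax:
  271000 kr × 15% = 40650 kr
  94000 kr × 27% = 25380 kr
  167700 kr × 33% = 55341 kr
  → 121371 kr
  Less childcare facility credit 11000 kr → 110371 kr

110371 kr > 69840 kr, so the ordinary income tax governs.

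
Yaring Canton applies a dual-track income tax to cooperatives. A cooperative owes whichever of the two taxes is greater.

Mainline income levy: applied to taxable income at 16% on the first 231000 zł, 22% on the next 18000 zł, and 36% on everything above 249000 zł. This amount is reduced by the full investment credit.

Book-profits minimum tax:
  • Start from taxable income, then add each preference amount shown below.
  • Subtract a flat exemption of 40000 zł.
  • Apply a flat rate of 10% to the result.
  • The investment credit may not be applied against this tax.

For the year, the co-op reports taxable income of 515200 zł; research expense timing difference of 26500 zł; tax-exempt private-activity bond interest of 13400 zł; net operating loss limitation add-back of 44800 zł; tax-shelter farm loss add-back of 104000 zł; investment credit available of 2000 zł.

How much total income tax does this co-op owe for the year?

Book-profits minimum tax:
  Adjusted income: 515200 zł + 26500 zł + 13400 zł + 44800 zł + 104000 zł = 703900 zł
  Less exemption 40000 zł → base 663900 zł
  663900 zł × 10% = 66390 zł

Mainline income levy:
  231000 zł × 16% = 36960 zł
  18000 zł × 22% = 3960 zł
  266200 zł × 36% = 95832 zł
  → 136752 zł
  Less investment credit 2000 zł → 134752 zł

134752 zł > 66390 zł, so the mainline income levy governs.

134752 zł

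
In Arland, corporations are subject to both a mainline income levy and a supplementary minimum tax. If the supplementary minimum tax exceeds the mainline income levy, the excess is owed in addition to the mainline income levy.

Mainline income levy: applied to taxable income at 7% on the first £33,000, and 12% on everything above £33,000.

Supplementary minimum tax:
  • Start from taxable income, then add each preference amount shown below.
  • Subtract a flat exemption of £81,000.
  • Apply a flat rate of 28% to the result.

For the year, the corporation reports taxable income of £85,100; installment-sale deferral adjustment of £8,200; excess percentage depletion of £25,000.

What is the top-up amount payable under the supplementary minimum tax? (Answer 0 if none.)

Mainline income levy:
  £33,000 × 7% = £2,310
  £52,100 × 12% = £6,252
  → £8,562

Supplementary minimum tax:
  Adjusted income: £85,100 + £8,200 + £25,000 = £118,300
  Less exemption £81,000 → base £37,300
  £37,300 × 28% = £10,444

Excess of supplementary minimum tax over mainline income levy: £10,444 − £8,562 = £1,882.

£1,882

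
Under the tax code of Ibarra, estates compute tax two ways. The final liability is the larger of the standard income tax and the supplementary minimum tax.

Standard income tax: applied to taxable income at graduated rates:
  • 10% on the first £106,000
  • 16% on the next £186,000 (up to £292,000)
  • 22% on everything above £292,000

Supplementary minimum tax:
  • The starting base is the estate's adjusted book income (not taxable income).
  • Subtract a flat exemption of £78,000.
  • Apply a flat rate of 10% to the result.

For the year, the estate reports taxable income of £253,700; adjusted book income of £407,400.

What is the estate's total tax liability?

£34,232

Standard income tax:
  £106,000 × 10% = £10,600
  £147,700 × 16% = £23,632
  → £34,232

Supplementary minimum tax:
  Base (adjusted book income): £407,400
  Less exemption £78,000 → base £329,400
  £329,400 × 10% = £32,940

£34,232 > £32,940, so the standard income tax governs.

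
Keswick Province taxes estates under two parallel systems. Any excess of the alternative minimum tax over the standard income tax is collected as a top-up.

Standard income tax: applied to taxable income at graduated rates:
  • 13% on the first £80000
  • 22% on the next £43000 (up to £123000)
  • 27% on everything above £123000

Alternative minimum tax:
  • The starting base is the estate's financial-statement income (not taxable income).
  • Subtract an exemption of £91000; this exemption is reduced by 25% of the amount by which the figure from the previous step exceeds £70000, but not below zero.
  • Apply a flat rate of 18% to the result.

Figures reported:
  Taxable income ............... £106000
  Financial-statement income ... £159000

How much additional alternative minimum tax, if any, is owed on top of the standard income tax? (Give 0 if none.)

£125

Standard income tax:
  £80000 × 13% = £10400
  £26000 × 22% = £5720
  → £16120

Alternative minimum tax:
  Base (financial-statement income): £159000
  Exemption: £91000 − 25% × (£159000 − £70000) = £91000 − £22250 = £68750
  Base: £159000 − £68750 = £90250
  £90250 × 18% = £16245

Excess of alternative minimum tax over standard income tax: £16245 − £16120 = £125.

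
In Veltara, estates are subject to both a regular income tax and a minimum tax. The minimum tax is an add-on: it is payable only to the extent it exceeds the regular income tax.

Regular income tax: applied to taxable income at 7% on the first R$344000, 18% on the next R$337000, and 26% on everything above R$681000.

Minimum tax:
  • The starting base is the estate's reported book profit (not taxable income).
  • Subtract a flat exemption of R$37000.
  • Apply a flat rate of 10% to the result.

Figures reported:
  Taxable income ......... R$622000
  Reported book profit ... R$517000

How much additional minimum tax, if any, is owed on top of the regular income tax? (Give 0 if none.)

R$0

Regular income tax:
  R$344000 × 7% = R$24080
  R$278000 × 18% = R$50040
  → R$74120

Minimum tax:
  Base (reported book profit): R$517000
  Less exemption R$37000 → base R$480000
  R$480000 × 10% = R$48000

R$48000 ≤ R$74120, so no add-on is due.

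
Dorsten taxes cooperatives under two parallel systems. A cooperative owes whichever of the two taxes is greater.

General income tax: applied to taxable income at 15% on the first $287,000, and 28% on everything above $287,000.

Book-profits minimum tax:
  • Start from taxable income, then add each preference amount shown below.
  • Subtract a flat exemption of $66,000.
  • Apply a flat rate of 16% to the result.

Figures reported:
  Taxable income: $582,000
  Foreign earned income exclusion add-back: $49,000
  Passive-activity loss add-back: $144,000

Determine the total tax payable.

$125,650

General income tax:
  $287,000 × 15% = $43,050
  $295,000 × 28% = $82,600
  → $125,650

Book-profits minimum tax:
  Adjusted income: $582,000 + $49,000 + $144,000 = $775,000
  Less exemption $66,000 → base $709,000
  $709,000 × 16% = $113,440

$125,650 > $113,440, so the general income tax governs.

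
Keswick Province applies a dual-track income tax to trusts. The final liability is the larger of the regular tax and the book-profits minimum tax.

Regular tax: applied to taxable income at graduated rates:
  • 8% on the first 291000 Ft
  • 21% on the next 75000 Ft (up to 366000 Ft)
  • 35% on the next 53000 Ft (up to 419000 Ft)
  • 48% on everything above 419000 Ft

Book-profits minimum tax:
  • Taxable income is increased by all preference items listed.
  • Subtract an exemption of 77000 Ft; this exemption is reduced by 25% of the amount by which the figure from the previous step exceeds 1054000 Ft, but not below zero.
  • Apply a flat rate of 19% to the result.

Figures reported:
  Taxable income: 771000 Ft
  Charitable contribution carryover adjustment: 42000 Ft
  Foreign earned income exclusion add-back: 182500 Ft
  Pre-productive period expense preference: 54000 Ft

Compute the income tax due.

Book-profits minimum tax:
  Adjusted income: 771000 Ft + 42000 Ft + 182500 Ft + 54000 Ft = 1049500 Ft
  Exemption: 1049500 Ft ≤ 1054000 Ft, so full 77000 Ft applies
  Base: 1049500 Ft − 77000 Ft = 972500 Ft
  972500 Ft × 19% = 184775 Ft

Regular tax:
  291000 Ft × 8% = 23280 Ft
  75000 Ft × 21% = 15750 Ft
  53000 Ft × 35% = 18550 Ft
  352000 Ft × 48% = 168960 Ft
  → 226540 Ft

226540 Ft > 184775 Ft, so the regular tax governs.

226540 Ft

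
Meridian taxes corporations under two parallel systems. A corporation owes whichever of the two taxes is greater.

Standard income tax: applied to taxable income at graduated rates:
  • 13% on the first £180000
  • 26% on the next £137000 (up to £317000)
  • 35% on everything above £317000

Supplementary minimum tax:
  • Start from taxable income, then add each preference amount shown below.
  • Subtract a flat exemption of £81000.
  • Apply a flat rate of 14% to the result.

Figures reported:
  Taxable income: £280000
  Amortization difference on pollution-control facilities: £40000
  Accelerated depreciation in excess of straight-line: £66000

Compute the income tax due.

Standard income tax:
  £180000 × 13% = £23400
  £100000 × 26% = £26000
  → £49400

Supplementary minimum tax:
  Adjusted income: £280000 + £40000 + £66000 = £386000
  Less exemption £81000 → base £305000
  £305000 × 14% = £42700

£49400 > £42700, so the standard income tax governs.

£49400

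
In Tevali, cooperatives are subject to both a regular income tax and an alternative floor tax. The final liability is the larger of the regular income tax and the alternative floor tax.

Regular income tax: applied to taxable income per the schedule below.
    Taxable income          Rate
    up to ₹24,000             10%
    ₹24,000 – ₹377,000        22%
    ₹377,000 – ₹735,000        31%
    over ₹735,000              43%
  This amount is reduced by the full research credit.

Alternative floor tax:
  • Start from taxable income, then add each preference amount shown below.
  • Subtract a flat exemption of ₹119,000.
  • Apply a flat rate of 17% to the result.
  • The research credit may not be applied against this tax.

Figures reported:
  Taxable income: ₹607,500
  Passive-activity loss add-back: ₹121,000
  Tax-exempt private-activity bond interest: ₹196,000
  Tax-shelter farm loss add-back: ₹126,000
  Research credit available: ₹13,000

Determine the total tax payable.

Alternative floor tax:
  Adjusted income: ₹607,500 + ₹121,000 + ₹196,000 + ₹126,000 = ₹1,050,500
  Less exemption ₹119,000 → base ₹931,500
  ₹931,500 × 17% = ₹158,355

Regular income tax:
  ₹24,000 × 10% = ₹2,400
  ₹353,000 × 22% = ₹77,660
  ₹230,500 × 31% = ₹71,455
  → ₹151,515
  Less research credit ₹13,000 → ₹138,515

₹158,355 > ₹138,515, so the alternative floor tax is the binding amount.

₹158,355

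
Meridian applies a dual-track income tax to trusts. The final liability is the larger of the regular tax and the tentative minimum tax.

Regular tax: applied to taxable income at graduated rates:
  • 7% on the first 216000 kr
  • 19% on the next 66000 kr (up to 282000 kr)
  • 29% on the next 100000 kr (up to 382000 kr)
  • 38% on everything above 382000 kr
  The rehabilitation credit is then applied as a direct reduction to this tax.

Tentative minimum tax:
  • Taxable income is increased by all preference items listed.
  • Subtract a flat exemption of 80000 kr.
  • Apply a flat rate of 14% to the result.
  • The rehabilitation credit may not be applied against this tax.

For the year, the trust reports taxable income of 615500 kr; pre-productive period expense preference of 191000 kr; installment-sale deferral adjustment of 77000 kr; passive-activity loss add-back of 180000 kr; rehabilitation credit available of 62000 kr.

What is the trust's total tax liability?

137690 kr

Regular tax:
  216000 kr × 7% = 15120 kr
  66000 kr × 19% = 12540 kr
  100000 kr × 29% = 29000 kr
  233500 kr × 38% = 88730 kr
  → 145390 kr
  Less rehabilitation credit 62000 kr → 83390 kr

Tentative minimum tax:
  Adjusted income: 615500 kr + 191000 kr + 77000 kr + 180000 kr = 1063500 kr
  Less exemption 80000 kr → base 983500 kr
  983500 kr × 14% = 137690 kr

137690 kr > 83390 kr, so the tentative minimum tax is the binding amount.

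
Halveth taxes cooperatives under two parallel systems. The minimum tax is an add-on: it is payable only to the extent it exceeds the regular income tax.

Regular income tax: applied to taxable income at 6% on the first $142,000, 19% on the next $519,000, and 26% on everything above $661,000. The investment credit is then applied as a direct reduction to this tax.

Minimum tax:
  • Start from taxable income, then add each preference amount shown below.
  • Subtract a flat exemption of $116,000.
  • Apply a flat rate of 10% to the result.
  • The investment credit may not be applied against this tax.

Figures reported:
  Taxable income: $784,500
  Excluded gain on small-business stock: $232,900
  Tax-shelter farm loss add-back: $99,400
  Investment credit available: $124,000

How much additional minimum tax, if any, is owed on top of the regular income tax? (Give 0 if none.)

$84,840

Regular income tax:
  $142,000 × 6% = $8,520
  $519,000 × 19% = $98,610
  $123,500 × 26% = $32,110
  → $139,240
  Less investment credit $124,000 → $15,240

Minimum tax:
  Adjusted income: $784,500 + $232,900 + $99,400 = $1,116,800
  Less exemption $116,000 → base $1,000,800
  $1,000,800 × 10% = $100,080

Excess of minimum tax over regular income tax: $100,080 − $15,240 = $84,840.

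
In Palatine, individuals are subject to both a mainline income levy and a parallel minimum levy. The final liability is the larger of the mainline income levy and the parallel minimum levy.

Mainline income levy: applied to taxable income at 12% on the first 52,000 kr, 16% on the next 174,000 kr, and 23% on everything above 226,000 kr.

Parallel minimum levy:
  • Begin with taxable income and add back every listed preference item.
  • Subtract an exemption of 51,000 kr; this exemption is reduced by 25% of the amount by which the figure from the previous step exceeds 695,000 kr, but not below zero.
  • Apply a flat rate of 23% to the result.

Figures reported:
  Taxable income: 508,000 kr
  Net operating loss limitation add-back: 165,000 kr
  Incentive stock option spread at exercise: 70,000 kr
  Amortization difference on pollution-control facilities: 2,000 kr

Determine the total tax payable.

Mainline income levy:
  52,000 kr × 12% = 6,240 kr
  174,000 kr × 16% = 27,840 kr
  282,000 kr × 23% = 64,860 kr
  → 98,940 kr

Parallel minimum levy:
  Adjusted income: 508,000 kr + 165,000 kr + 70,000 kr + 2,000 kr = 745,000 kr
  Exemption: 51,000 kr − 25% × (745,000 kr − 695,000 kr) = 51,000 kr − 12,500 kr = 38,500 kr
  Base: 745,000 kr − 38,500 kr = 706,500 kr
  706,500 kr × 23% = 162,495 kr

162,495 kr > 98,940 kr, so the parallel minimum levy is the binding amount.

162,495 kr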